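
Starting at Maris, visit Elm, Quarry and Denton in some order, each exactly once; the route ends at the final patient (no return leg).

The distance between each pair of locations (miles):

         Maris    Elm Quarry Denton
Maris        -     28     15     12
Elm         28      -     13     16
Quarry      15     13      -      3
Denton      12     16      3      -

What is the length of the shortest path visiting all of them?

28 miles — the minimum one-way total.

There are 3! = 6 possible orderings.
Maris→Elm→Quarry→Denton: 28+13+3 = 44
Maris→Elm→Denton→Quarry: 28+16+3 = 47
Maris→Quarry→Elm→Denton: 15+13+16 = 44
Maris→Quarry→Denton→Elm: 15+3+16 = 34
Maris→Denton→Elm→Quarry: 12+16+13 = 41
Maris→Denton→Quarry→Elm: 12+3+13 = 28
The minimum is 28.
One shortest path: Maris → Denton → Quarry → Elm.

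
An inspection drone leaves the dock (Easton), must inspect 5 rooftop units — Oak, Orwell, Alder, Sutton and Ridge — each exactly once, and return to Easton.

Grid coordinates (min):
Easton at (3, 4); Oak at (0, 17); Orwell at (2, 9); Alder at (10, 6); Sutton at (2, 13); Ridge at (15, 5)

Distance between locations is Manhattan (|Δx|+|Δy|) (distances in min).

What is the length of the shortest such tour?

56 min — the shortest possible round trip.

Easton-Oak-Orwell-Alder-Sutton-Ridge-Easton: 16+10+11+15+21+13 = 86
Easton-Oak-Orwell-Alder-Ridge-Sutton-Easton: 16+10+11+6+21+10 = 74
Easton-Oak-Orwell-Sutton-Alder-Ridge-Easton: 16+10+4+15+6+13 = 64
Easton-Oak-Orwell-Sutton-Ridge-Alder-Easton: 16+10+4+21+6+9 = 66
Easton-Oak-Orwell-Ridge-Alder-Sutton-Easton: 16+10+17+6+15+10 = 74
Easton-Oak-Orwell-Ridge-Sutton-Alder-Easton: 16+10+17+21+15+9 = 88
Easton-Oak-Alder-Orwell-Sutton-Ridge-Easton: 16+21+11+4+21+13 = 86
Easton-Oak-Alder-Orwell-Ridge-Sutton-Easton: 16+21+11+17+21+10 = 96
Easton-Oak-Alder-Sutton-Orwell-Ridge-Easton: 16+21+15+4+17+13 = 86
Easton-Oak-Alder-Sutton-Ridge-Orwell-Easton: 16+21+15+21+17+6 = 96
Easton-Oak-Alder-Ridge-Orwell-Sutton-Easton: 16+21+6+17+4+10 = 74
Easton-Oak-Alder-Ridge-Sutton-Orwell-Easton: 16+21+6+21+4+6 = 74
Easton-Oak-Sutton-Orwell-Alder-Ridge-Easton: 16+6+4+11+6+13 = 56
Easton-Oak-Sutton-Orwell-Ridge-Alder-Easton: 16+6+4+17+6+9 = 58
… (46 more)
The minimum is 56.
One optimal route: Easton → Oak → Sutton → Orwell → Alder → Ridge → Easton (or its reverse).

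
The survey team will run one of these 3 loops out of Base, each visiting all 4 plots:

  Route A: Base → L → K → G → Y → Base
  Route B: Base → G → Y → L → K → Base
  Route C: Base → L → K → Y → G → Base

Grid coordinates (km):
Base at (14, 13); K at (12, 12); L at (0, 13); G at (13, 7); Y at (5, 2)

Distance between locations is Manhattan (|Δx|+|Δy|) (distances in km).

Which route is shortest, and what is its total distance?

Route A: 14 + 13 + 6 + 13 + 20 = 66
Route B: 7 + 13 + 16 + 13 + 3 = 52
Route C: 14 + 13 + 17 + 13 + 7 = 64

Shortest is Route B, total 52 km.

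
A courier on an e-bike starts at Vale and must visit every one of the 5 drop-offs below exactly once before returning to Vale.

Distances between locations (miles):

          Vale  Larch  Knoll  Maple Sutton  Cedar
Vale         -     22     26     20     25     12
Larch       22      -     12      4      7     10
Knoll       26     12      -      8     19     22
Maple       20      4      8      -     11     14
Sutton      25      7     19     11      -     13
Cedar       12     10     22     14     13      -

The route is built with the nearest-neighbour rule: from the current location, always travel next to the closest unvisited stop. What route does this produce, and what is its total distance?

Nearest-neighbour total = 78 miles; route Vale → Cedar → Larch → Maple → Knoll → Sutton → Vale.

At Vale the remaining stops are Cedar 12, Maple 20, Larch 22, Sutton 25, Knoll 26; go to Cedar.
At Cedar the remaining stops are Larch 10, Sutton 13, Maple 14, Knoll 22; go to Larch.
At Larch the remaining stops are Maple 4, Sutton 7, Knoll 12; go to Maple.
At Maple the remaining stops are Knoll 8, Sutton 11; go to Knoll.
At Knoll the remaining stops are Sutton 19; go to Sutton.
Return Sutton→Vale: 25.
Total = 12 + 10 + 4 + 8 + 19 + 25 = 78.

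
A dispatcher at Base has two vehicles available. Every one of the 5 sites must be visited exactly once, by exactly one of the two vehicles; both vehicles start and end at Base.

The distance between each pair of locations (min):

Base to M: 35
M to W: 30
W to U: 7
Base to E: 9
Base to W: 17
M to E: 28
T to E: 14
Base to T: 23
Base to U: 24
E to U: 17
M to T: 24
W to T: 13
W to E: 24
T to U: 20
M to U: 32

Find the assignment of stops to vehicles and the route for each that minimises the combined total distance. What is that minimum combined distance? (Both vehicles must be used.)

121 min — the smallest possible combined total.

Check every non-empty split of the stops between the two vehicles; for each half take its own optimal tour:
  {M} + {W, T, E, U}: 70 + 67 = 137
  {W} + {M, T, E, U}: 34 + 103 = 137
  {M, W} + {T, E, U}: 82 + 67 = 149
  {T} + {M, W, E, U}: 46 + 93 = 139
  {M, T} + {W, E, U}: 82 + 50 = 132
  {W, T} + {M, E, U}: 53 + 93 = 146
  … (15 splits in total)
  {E} + {M, W, T, U}: 18 + 103 = 121  ← best
Best: vehicle 1 Base → E → Base = 18; vehicle 2 Base → M → T → W → U → Base = 103; combined 121.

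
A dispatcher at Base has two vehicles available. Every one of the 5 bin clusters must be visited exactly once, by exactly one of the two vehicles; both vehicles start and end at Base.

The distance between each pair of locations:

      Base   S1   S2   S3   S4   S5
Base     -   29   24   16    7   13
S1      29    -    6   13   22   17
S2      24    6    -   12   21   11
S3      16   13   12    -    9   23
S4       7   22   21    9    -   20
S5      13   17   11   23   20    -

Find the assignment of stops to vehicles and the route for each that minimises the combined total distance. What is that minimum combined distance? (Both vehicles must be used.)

73 — the smallest possible combined total.

There are 2^4 − 1 = 15 ways to divide the 5 stops into two non-empty groups. For each, the best each vehicle can do is its own shortest tour through its group:
  {S1} + {S2, S3, S4, S5}: 58 + 52 = 110
  {S2} + {S1, S3, S4, S5}: 48 + 59 = 107
  {S1, S2} + {S3, S4, S5}: 59 + 52 = 111
  {S3} + {S1, S2, S4, S5}: 32 + 59 = 91
  {S1, S3} + {S2, S4, S5}: 58 + 52 = 110
  {S2, S3} + {S1, S4, S5}: 52 + 59 = 111
  … (15 splits in total)
  {S4} + {S1, S2, S3, S5}: 14 + 59 = 73  ← best
Best: vehicle 1 Base → S4 → Base = 14; vehicle 2 Base → S3 → S1 → S2 → S5 → Base = 59; combined 73.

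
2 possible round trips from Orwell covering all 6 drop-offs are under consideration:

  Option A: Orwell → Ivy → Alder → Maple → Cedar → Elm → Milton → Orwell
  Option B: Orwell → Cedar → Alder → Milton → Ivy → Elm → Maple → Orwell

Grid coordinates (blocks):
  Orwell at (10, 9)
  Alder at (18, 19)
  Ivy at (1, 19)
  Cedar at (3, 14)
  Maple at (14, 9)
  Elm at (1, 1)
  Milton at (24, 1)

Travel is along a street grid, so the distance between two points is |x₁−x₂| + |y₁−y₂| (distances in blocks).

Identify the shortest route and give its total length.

Shortest is Option A, total 126 blocks.

Option A: 19 + 17 + 14 + 16 + 15 + 23 + 22 = 126
Option B: 12 + 20 + 24 + 41 + 18 + 21 + 4 = 140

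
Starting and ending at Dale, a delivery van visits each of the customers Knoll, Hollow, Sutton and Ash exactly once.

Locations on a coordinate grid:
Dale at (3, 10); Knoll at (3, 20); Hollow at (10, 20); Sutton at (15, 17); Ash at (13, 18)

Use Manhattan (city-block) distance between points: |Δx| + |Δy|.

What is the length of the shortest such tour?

Shortest round trip = 44.

There are 12 distinct closed tours to check (reversals are equivalent).
Dale - Knoll - Hollow - Sutton - Ash - Dale: 10+7+8+3+18 = 46
Dale - Knoll - Hollow - Ash - Sutton - Dale: 10+7+5+3+19 = 44
Dale - Knoll - Sutton - Hollow - Ash - Dale: 10+15+8+5+18 = 56
Dale - Knoll - Sutton - Ash - Hollow - Dale: 10+15+3+5+17 = 50
Dale - Knoll - Ash - Hollow - Sutton - Dale: 10+12+5+8+19 = 54
Dale - Knoll - Ash - Sutton - Hollow - Dale: 10+12+3+8+17 = 50
Dale - Hollow - Knoll - Sutton - Ash - Dale: 17+7+15+3+18 = 60
Dale - Hollow - Knoll - Ash - Sutton - Dale: 17+7+12+3+19 = 58
Dale - Hollow - Sutton - Knoll - Ash - Dale: 17+8+15+12+18 = 70
Dale - Hollow - Ash - Knoll - Sutton - Dale: 17+5+12+15+19 = 68
Dale - Sutton - Knoll - Hollow - Ash - Dale: 19+15+7+5+18 = 64
Dale - Sutton - Hollow - Knoll - Ash - Dale: 19+8+7+12+18 = 64
The minimum is 44.
One optimal route: Dale → Knoll → Hollow → Ash → Sutton → Dale (or its reverse).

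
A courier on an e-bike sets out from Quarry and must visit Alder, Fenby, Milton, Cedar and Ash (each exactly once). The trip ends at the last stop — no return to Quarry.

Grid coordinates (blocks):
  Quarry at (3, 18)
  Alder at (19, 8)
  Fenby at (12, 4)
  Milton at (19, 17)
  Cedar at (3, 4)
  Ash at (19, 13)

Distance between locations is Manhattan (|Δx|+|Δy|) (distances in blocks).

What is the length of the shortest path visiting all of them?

Shortest open route: 43 blocks.

There are 5! = 120 possible orderings.
Quarry - Alder - Fenby - Milton - Cedar - Ash: 26+11+20+29+25 = 111
Quarry - Alder - Fenby - Milton - Ash - Cedar: 26+11+20+4+25 = 86
Quarry - Alder - Fenby - Cedar - Milton - Ash: 26+11+9+29+4 = 79
Quarry - Alder - Fenby - Cedar - Ash - Milton: 26+11+9+25+4 = 75
Quarry - Alder - Fenby - Ash - Milton - Cedar: 26+11+16+4+29 = 86
Quarry - Alder - Fenby - Ash - Cedar - Milton: 26+11+16+25+29 = 107
Quarry - Alder - Milton - Fenby - Cedar - Ash: 26+9+20+9+25 = 89
Quarry - Alder - Milton - Fenby - Ash - Cedar: 26+9+20+16+25 = 96
Quarry - Alder - Milton - Cedar - Fenby - Ash: 26+9+29+9+16 = 89
Quarry - Alder - Milton - Cedar - Ash - Fenby: 26+9+29+25+16 = 105
Quarry - Alder - Milton - Ash - Fenby - Cedar: 26+9+4+16+9 = 64
Quarry - Alder - Milton - Ash - Cedar - Fenby: 26+9+4+25+9 = 73
Quarry - Alder - Cedar - Fenby - Milton - Ash: 26+20+9+20+4 = 79
Quarry - Alder - Cedar - Fenby - Ash - Milton: 26+20+9+16+4 = 75
… (106 more)
Quarry - Cedar - Fenby - Alder - Ash - Milton: 14+9+11+5+4 = 43  ← best
The minimum is 43.
One shortest path: Quarry → Cedar → Fenby → Alder → Ash → Milton.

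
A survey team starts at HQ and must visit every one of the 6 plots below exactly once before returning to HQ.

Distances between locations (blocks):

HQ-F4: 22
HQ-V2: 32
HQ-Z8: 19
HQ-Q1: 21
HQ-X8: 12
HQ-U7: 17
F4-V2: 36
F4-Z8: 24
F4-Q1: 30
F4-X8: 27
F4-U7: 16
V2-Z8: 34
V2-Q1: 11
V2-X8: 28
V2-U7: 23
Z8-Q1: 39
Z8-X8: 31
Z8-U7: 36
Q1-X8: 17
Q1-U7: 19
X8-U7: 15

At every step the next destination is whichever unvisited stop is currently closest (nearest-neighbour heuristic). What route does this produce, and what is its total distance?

Total distance 133 blocks via the nearest-neighbour route HQ → X8 → U7 → F4 → Z8 → V2 → Q1 → HQ.

From HQ: distances to unvisited — X8=12, U7=17, Z8=19, Q1=21, F4=22, V2=32. Nearest is X8 (12).
From X8: distances to unvisited — U7=15, Q1=17, F4=27, V2=28, Z8=31. Nearest is U7 (15).
From U7: distances to unvisited — F4=16, Q1=19, V2=23, Z8=36. Nearest is F4 (16).
From F4: distances to unvisited — Z8=24, Q1=30, V2=36. Nearest is Z8 (24).
From Z8: distances to unvisited — V2=34, Q1=39. Nearest is V2 (34).
From V2: distances to unvisited — Q1=11. Nearest is Q1 (11).
Return Q1→HQ: 21.
Total = 12 + 15 + 16 + 24 + 34 + 11 + 21 = 133.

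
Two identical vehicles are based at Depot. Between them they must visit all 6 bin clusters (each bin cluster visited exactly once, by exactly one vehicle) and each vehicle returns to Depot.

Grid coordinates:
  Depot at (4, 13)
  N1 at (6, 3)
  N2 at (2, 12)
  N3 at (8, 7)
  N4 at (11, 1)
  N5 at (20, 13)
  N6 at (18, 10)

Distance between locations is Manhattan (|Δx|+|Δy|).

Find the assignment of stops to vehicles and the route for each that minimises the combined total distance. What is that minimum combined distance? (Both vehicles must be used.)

Minimum combined distance: 66.

Try each way of splitting the stops between the two vehicles (each non-empty) and, for each split, find the best tour for each vehicle:
  {N1} + {N2, N3, N4, N5, N6}: 24 + 60 = 84
  {N2} + {N1, N3, N4, N5, N6}: 6 + 60 = 66
  {N1, N2} + {N3, N4, N5, N6}: 28 + 56 = 84
  {N3} + {N1, N2, N4, N5, N6}: 20 + 60 = 80
  {N1, N3} + {N2, N4, N5, N6}: 28 + 60 = 88
  {N2, N3} + {N1, N4, N5, N6}: 24 + 56 = 80
  … (31 splits in total)
Best: vehicle 1 Depot → N2 → Depot = 6; vehicle 2 Depot → N3 → N1 → N4 → N6 → N5 → Depot = 60; combined 66.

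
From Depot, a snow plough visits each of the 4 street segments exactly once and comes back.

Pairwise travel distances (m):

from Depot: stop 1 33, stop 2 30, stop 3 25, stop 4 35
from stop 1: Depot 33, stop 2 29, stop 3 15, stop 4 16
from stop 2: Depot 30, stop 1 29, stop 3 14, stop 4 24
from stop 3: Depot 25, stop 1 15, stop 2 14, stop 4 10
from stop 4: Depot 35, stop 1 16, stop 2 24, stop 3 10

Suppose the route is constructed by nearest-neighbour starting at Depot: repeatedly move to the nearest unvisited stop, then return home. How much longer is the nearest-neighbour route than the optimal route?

From Depot: stop 3=25, stop 2=30, stop 1=33, stop 4=35 → choose stop 3 (25).
From stop 3: stop 4=10, stop 2=14, stop 1=15 → choose stop 4 (10).
From stop 4: stop 1=16, stop 2=24 → choose stop 1 (16).
From stop 1: stop 2=29 → choose stop 2 (29).
NN route Depot → stop 3 → stop 4 → stop 1 → stop 2 → Depot costs 110.
Optimal: Depot → stop 1 → stop 4 → stop 3 → stop 2 → Depot costs 103 (by enumerating all 12 distinct tours).
Excess = 110 − 103 = 7.

7 m longer than the optimal tour.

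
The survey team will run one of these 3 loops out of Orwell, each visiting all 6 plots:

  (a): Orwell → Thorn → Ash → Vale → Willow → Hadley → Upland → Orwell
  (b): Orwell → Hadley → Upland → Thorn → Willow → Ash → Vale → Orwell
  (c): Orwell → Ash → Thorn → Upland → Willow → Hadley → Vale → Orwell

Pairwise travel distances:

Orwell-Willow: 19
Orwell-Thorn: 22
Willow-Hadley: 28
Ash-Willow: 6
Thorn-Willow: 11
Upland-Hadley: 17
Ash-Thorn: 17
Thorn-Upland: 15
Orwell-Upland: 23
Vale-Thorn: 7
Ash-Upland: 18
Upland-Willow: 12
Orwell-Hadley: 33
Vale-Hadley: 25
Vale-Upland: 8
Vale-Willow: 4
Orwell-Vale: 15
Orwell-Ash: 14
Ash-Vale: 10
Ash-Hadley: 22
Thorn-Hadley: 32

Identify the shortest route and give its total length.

(a): 22 + 17 + 10 + 4 + 28 + 17 + 23 = 121
(b): 33 + 17 + 15 + 11 + 6 + 10 + 15 = 107
(c): 14 + 17 + 15 + 12 + 28 + 25 + 15 = 126

Shortest is (b), total 107.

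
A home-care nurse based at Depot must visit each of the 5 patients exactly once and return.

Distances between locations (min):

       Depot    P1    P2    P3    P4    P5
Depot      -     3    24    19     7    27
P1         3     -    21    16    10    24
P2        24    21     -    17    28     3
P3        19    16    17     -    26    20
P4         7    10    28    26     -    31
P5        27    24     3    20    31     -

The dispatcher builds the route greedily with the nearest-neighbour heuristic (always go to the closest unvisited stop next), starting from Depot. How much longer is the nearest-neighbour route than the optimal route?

From Depot: P1=3, P4=7, P3=19, P2=24, P5=27 → choose P1 (3).
From P1: P4=10, P3=16, P2=21, P5=24 → choose P4 (10).
From P4: P3=26, P2=28, P5=31 → choose P3 (26).
From P3: P2=17, P5=20 → choose P2 (17).
From P2: P5=3 → choose P5 (3).
NN route Depot → P1 → P4 → P3 → P2 → P5 → Depot costs 86.
Optimal: Depot → P1 → P3 → P2 → P5 → P4 → Depot costs 77 (by enumerating all 60 distinct tours).
Excess = 86 − 77 = 9.

9 min longer than the optimal tour.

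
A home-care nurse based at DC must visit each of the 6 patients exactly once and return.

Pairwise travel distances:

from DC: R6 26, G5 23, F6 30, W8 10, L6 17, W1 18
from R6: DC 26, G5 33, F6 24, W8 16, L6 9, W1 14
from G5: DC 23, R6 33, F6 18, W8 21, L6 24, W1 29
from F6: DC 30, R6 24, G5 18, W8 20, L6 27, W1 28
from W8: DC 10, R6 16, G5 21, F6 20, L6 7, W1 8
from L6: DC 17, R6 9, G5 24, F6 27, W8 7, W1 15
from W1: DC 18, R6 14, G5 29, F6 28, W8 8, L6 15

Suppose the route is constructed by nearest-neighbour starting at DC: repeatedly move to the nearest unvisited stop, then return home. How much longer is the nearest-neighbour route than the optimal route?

2 longer than the optimal tour.

DC: W8=10, L6=17, W1=18, G5=23, R6=26, F6=30 ⇒ W8
W8: L6=7, W1=8, R6=16, F6=20, G5=21 ⇒ L6
L6: R6=9, W1=15, G5=24, F6=27 ⇒ R6
R6: W1=14, F6=24, G5=33 ⇒ W1
W1: F6=28, G5=29 ⇒ F6
F6: G5=18 ⇒ G5
NN route DC → W8 → L6 → R6 → W1 → F6 → G5 → DC costs 109.
Optimal: DC → G5 → F6 → R6 → L6 → W8 → W1 → DC costs 107 (by enumerating all 360 distinct tours).
Excess = 109 − 107 = 2.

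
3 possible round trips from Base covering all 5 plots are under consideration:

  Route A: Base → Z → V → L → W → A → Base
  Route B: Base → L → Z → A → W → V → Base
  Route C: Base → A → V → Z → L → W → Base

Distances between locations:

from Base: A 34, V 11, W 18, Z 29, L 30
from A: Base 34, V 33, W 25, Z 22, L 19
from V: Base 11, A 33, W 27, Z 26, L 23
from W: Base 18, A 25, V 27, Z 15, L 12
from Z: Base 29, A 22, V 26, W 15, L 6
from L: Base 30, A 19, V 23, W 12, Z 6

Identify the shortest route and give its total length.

Route A: 29 + 26 + 23 + 12 + 25 + 34 = 149
Route B: 30 + 6 + 22 + 25 + 27 + 11 = 121
Route C: 34 + 33 + 26 + 6 + 12 + 18 = 129

Shortest is Route B, total 121.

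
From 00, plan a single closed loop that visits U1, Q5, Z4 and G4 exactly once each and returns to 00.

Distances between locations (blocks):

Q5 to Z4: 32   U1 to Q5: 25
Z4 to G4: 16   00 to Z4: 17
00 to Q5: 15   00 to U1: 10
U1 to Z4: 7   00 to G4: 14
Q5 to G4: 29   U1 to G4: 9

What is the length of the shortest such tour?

Shortest round trip = 77 blocks.

There are 12 distinct closed tours to check (reversals are equivalent).
00→U1→Q5→Z4→G4→00: 10+25+32+16+14 = 97
00→U1→Q5→G4→Z4→00: 10+25+29+16+17 = 97
00→U1→Z4→Q5→G4→00: 10+7+32+29+14 = 92
00→U1→Z4→G4→Q5→00: 10+7+16+29+15 = 77
00→U1→G4→Q5→Z4→00: 10+9+29+32+17 = 97
00→U1→G4→Z4→Q5→00: 10+9+16+32+15 = 82
00→Q5→U1→Z4→G4→00: 15+25+7+16+14 = 77
00→Q5→U1→G4→Z4→00: 15+25+9+16+17 = 82
00→Q5→Z4→U1→G4→00: 15+32+7+9+14 = 77
00→Q5→G4→U1→Z4→00: 15+29+9+7+17 = 77
00→Z4→U1→Q5→G4→00: 17+7+25+29+14 = 92
00→Z4→Q5→U1→G4→00: 17+32+25+9+14 = 97
The minimum is 77.
One optimal route: 00 → U1 → Z4 → G4 → Q5 → 00 (or its reverse).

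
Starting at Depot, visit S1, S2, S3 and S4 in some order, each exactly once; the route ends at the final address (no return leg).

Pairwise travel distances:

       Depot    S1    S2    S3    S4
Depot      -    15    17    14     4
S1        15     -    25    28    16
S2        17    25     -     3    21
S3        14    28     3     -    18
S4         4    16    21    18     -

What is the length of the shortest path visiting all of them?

48 — the minimum one-way total.

There are 4! = 24 possible orderings.
Depot - S1 - S2 - S3 - S4: 15+25+3+18 = 61
Depot - S1 - S2 - S4 - S3: 15+25+21+18 = 79
Depot - S1 - S3 - S2 - S4: 15+28+3+21 = 67
Depot - S1 - S3 - S4 - S2: 15+28+18+21 = 82
Depot - S1 - S4 - S2 - S3: 15+16+21+3 = 55
Depot - S1 - S4 - S3 - S2: 15+16+18+3 = 52
Depot - S2 - S1 - S3 - S4: 17+25+28+18 = 88
Depot - S2 - S1 - S4 - S3: 17+25+16+18 = 76
Depot - S2 - S3 - S1 - S4: 17+3+28+16 = 64
Depot - S2 - S3 - S4 - S1: 17+3+18+16 = 54
Depot - S2 - S4 - S1 - S3: 17+21+16+28 = 82
Depot - S2 - S4 - S3 - S1: 17+21+18+28 = 84
Depot - S3 - S1 - S2 - S4: 14+28+25+21 = 88
Depot - S3 - S1 - S4 - S2: 14+28+16+21 = 79
… (10 more)
Depot - S4 - S1 - S2 - S3: 4+16+25+3 = 48  ← best
The minimum is 48.
One shortest path: Depot → S4 → S1 → S2 → S3.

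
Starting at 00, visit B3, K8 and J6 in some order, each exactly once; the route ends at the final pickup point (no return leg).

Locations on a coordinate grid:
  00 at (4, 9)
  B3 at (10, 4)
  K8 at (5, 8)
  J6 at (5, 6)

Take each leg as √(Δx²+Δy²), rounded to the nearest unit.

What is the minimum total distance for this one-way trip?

Minimum one-way distance = 8.

There are 3! = 6 possible orderings.
00 → B3 → K8 → J6: 8+6+2 = 16
00 → B3 → J6 → K8: 8+5+2 = 15
00 → K8 → B3 → J6: 1+6+5 = 12
00 → K8 → J6 → B3: 1+2+5 = 8
00 → J6 → B3 → K8: 3+5+6 = 14
00 → J6 → K8 → B3: 3+2+6 = 11
The minimum is 8.
One shortest path: 00 → K8 → J6 → B3.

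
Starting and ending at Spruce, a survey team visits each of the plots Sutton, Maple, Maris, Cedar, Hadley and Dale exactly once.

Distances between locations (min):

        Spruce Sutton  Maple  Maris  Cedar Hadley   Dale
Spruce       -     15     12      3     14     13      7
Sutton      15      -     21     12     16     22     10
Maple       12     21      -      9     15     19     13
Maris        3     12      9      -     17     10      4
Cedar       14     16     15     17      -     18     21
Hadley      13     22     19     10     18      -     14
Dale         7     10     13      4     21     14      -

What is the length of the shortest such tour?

80 min — the shortest possible round trip.

There are 360 distinct closed tours to check (reversals are equivalent).
Spruce→Sutton→Maple→Maris→Cedar→Hadley→Dale→Spruce: 15+21+9+17+18+14+7 = 101
Spruce→Sutton→Maple→Maris→Cedar→Dale→Hadley→Spruce: 15+21+9+17+21+14+13 = 110
Spruce→Sutton→Maple→Maris→Hadley→Cedar→Dale→Spruce: 15+21+9+10+18+21+7 = 101
Spruce→Sutton→Maple→Maris→Hadley→Dale→Cedar→Spruce: 15+21+9+10+14+21+14 = 104
Spruce→Sutton→Maple→Maris→Dale→Cedar→Hadley→Spruce: 15+21+9+4+21+18+13 = 101
Spruce→Sutton→Maple→Maris→Dale→Hadley→Cedar→Spruce: 15+21+9+4+14+18+14 = 95
Spruce→Sutton→Maple→Cedar→Maris→Hadley→Dale→Spruce: 15+21+15+17+10+14+7 = 99
Spruce→Sutton→Maple→Cedar→Maris→Dale→Hadley→Spruce: 15+21+15+17+4+14+13 = 99
… (352 more)
Spruce→Maple→Cedar→Sutton→Dale→Maris→Hadley→Spruce: 12+15+16+10+4+10+13 = 80  ← best
The minimum is 80.
One optimal route: Spruce → Maple → Cedar → Sutton → Dale → Maris → Hadley → Spruce (or its reverse).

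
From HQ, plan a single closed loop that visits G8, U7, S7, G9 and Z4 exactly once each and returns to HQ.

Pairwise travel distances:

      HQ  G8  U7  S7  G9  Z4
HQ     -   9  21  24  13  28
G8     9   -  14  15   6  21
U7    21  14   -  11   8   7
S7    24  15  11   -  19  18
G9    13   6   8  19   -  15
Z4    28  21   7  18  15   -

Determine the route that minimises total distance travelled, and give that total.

HQ - G8 - U7 - S7 - G9 - Z4 - HQ: 9+14+11+19+15+28 = 96
HQ - G8 - U7 - S7 - Z4 - G9 - HQ: 9+14+11+18+15+13 = 80
HQ - G8 - U7 - G9 - S7 - Z4 - HQ: 9+14+8+19+18+28 = 96
HQ - G8 - U7 - G9 - Z4 - S7 - HQ: 9+14+8+15+18+24 = 88
HQ - G8 - U7 - Z4 - S7 - G9 - HQ: 9+14+7+18+19+13 = 80
HQ - G8 - U7 - Z4 - G9 - S7 - HQ: 9+14+7+15+19+24 = 88
HQ - G8 - S7 - U7 - G9 - Z4 - HQ: 9+15+11+8+15+28 = 86
HQ - G8 - S7 - U7 - Z4 - G9 - HQ: 9+15+11+7+15+13 = 70
HQ - G8 - S7 - G9 - U7 - Z4 - HQ: 9+15+19+8+7+28 = 86
HQ - G8 - S7 - G9 - Z4 - U7 - HQ: 9+15+19+15+7+21 = 86
HQ - G8 - S7 - Z4 - U7 - G9 - HQ: 9+15+18+7+8+13 = 70
HQ - G8 - S7 - Z4 - G9 - U7 - HQ: 9+15+18+15+8+21 = 86
HQ - G8 - G9 - U7 - S7 - Z4 - HQ: 9+6+8+11+18+28 = 80
HQ - G8 - G9 - U7 - Z4 - S7 - HQ: 9+6+8+7+18+24 = 72
… (46 more)
The minimum is 70.
One optimal route: HQ → G8 → S7 → U7 → Z4 → G9 → HQ (or its reverse).

70 — the shortest possible round trip.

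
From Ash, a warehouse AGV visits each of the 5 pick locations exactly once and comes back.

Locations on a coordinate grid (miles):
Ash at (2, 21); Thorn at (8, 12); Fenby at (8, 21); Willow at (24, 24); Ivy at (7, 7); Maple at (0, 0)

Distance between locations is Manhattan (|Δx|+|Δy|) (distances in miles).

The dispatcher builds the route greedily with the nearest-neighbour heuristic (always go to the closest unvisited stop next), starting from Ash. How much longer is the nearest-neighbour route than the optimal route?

From Ash: Fenby=6, Thorn=15, Ivy=19, Maple=23, Willow=25 → choose Fenby (6).
From Fenby: Thorn=9, Ivy=15, Willow=19, Maple=29 → choose Thorn (9).
From Thorn: Ivy=6, Maple=20, Willow=28 → choose Ivy (6).
From Ivy: Maple=14, Willow=34 → choose Maple (14).
From Maple: Willow=48 → choose Willow (48).
NN route Ash → Fenby → Thorn → Ivy → Maple → Willow → Ash costs 108.
Optimal: Ash → Fenby → Willow → Thorn → Ivy → Maple → Ash costs 96 (by enumerating all 60 distinct tours).
Excess = 108 − 96 = 12.

The nearest-neighbour route is 12 miles longer than optimal.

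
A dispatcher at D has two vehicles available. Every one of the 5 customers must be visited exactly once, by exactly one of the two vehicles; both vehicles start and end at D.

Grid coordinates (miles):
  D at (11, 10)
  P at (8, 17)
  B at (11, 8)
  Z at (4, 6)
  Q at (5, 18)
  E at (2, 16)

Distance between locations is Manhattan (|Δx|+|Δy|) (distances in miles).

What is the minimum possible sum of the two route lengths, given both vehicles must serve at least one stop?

Minimum combined distance: 46 miles.

Try each way of splitting the stops between the two vehicles (each non-empty) and, for each split, find the best tour for each vehicle:
  {P} + {B, Z, Q, E}: 20 + 42 = 62
  {B} + {P, Z, Q, E}: 4 + 42 = 46
  {P, B} + {Z, Q, E}: 24 + 42 = 66
  {Z} + {P, B, Q, E}: 22 + 38 = 60
  {P, Z} + {B, Q, E}: 36 + 38 = 74
  {B, Z} + {P, Q, E}: 22 + 34 = 56
  … (15 splits in total)
Best: vehicle 1 D → B → D = 4; vehicle 2 D → P → Q → E → Z → D = 42; combined 46.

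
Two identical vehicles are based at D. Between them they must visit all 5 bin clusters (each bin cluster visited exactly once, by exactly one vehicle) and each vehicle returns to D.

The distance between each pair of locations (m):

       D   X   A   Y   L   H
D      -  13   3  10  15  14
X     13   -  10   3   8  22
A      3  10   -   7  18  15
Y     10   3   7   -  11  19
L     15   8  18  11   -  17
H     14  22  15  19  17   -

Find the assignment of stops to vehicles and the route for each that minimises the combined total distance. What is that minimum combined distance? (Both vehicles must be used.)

Minimum combined distance: 58 m.

Check every non-empty split of the stops between the two vehicles; for each half take its own optimal tour:
  {X} + {A, Y, L, H}: 26 + 52 = 78
  {A} + {X, Y, L, H}: 6 + 52 = 58
  {X, A} + {Y, L, H}: 26 + 52 = 78
  {Y} + {X, A, L, H}: 20 + 52 = 72
  {X, Y} + {A, L, H}: 26 + 50 = 76
  {A, Y} + {X, L, H}: 20 + 52 = 72
  … (15 splits in total)
Best: vehicle 1 D → A → D = 6; vehicle 2 D → Y → X → L → H → D = 52; combined 58.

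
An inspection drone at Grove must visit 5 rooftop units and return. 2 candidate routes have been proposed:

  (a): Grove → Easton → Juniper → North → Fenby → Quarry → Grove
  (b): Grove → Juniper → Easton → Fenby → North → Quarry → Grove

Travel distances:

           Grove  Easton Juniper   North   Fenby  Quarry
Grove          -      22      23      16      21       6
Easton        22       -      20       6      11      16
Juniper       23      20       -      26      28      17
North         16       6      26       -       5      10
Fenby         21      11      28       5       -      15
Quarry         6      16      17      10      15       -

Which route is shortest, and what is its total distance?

(a): 22 + 20 + 26 + 5 + 15 + 6 = 94
(b): 23 + 20 + 11 + 5 + 10 + 6 = 75

75 — (b) is the shortest.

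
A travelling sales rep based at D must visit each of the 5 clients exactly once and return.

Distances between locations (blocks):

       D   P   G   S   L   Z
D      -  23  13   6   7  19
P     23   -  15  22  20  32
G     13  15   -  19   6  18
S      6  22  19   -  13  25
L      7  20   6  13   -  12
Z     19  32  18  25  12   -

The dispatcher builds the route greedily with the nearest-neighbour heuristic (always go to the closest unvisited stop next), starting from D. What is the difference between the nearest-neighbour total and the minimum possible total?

The nearest-neighbour route is 11 blocks longer than optimal.

D: S=6, L=7, G=13, Z=19, P=23 ⇒ S
S: L=13, G=19, P=22, Z=25 ⇒ L
L: G=6, Z=12, P=20 ⇒ G
G: P=15, Z=18 ⇒ P
P: Z=32 ⇒ Z
NN route D → S → L → G → P → Z → D costs 91.
Optimal: D → S → P → G → L → Z → D costs 80 (by enumerating all 60 distinct tours).
Excess = 91 − 80 = 11.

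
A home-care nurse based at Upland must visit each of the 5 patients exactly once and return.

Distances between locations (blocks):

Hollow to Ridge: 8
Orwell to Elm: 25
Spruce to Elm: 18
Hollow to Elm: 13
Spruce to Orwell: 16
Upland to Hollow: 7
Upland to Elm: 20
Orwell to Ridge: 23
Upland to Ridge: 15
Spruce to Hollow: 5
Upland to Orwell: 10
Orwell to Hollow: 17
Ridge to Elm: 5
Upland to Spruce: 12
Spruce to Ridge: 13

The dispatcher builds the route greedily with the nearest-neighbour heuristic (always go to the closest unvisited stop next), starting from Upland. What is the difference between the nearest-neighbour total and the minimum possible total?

The nearest-neighbour route is 1 blocks longer than optimal.

Upland: Hollow=7, Orwell=10, Spruce=12, Ridge=15, Elm=20 ⇒ Hollow
Hollow: Spruce=5, Ridge=8, Elm=13, Orwell=17 ⇒ Spruce
Spruce: Ridge=13, Orwell=16, Elm=18 ⇒ Ridge
Ridge: Elm=5, Orwell=23 ⇒ Elm
Elm: Orwell=25 ⇒ Orwell
NN route Upland → Hollow → Spruce → Ridge → Elm → Orwell → Upland costs 65.
Optimal: Upland → Orwell → Spruce → Hollow → Ridge → Elm → Upland costs 64 (by enumerating all 60 distinct tours).
Excess = 65 − 64 = 1.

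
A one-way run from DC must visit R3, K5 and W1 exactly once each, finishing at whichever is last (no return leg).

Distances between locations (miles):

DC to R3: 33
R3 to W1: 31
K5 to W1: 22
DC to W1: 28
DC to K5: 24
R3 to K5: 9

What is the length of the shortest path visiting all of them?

Shortest open route: 59 miles.

There are 3! = 6 possible orderings.
DC→R3→K5→W1: 33+9+22 = 64
DC→R3→W1→K5: 33+31+22 = 86
DC→K5→R3→W1: 24+9+31 = 64
DC→K5→W1→R3: 24+22+31 = 77
DC→W1→R3→K5: 28+31+9 = 68
DC→W1→K5→R3: 28+22+9 = 59
The minimum is 59.
One shortest path: DC → W1 → K5 → R3.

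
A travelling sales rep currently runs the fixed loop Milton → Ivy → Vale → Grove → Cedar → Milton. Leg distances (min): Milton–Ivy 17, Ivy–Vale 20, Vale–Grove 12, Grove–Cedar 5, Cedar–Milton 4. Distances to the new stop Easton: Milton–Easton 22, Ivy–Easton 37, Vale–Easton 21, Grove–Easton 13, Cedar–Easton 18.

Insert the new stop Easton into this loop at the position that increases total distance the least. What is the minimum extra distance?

Insertion cost between consecutive stops i–j is d(i,Easton) + d(Easton,j) − d(i,j):
  between Milton and Ivy: 22 + 37 − 17 = 42
  between Ivy and Vale: 37 + 21 − 20 = 38
  between Vale and Grove: 21 + 13 − 12 = 22
  between Grove and Cedar: 13 + 18 − 5 = 26
  between Cedar and Milton: 18 + 22 − 4 = 36
Cheapest insertion is between Vale and Grove, adding 22.
New total = 58 + 22 = 80.

Minimum extra distance: 22 min, inserting Easton between Vale and Grove.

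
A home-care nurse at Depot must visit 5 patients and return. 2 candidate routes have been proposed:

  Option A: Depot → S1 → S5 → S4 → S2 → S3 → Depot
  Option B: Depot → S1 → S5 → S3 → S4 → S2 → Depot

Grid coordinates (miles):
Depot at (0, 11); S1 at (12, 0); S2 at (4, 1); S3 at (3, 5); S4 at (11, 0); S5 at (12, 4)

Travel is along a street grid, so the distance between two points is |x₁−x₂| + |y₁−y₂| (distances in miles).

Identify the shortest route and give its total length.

Shortest is Option A, total 54 miles.

Option A: 23 + 4 + 5 + 8 + 5 + 9 = 54
Option B: 23 + 4 + 10 + 13 + 8 + 14 = 72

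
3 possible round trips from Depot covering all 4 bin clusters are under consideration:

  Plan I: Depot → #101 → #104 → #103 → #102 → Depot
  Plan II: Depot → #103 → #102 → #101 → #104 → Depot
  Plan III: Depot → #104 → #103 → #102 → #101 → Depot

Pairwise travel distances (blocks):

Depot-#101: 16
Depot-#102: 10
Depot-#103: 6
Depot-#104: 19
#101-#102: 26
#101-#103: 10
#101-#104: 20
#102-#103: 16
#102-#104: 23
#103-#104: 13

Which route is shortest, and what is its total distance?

Plan I: 16 + 20 + 13 + 16 + 10 = 75
Plan II: 6 + 16 + 26 + 20 + 19 = 87
Plan III: 19 + 13 + 16 + 26 + 16 = 90

Shortest is Plan I, total 75 blocks.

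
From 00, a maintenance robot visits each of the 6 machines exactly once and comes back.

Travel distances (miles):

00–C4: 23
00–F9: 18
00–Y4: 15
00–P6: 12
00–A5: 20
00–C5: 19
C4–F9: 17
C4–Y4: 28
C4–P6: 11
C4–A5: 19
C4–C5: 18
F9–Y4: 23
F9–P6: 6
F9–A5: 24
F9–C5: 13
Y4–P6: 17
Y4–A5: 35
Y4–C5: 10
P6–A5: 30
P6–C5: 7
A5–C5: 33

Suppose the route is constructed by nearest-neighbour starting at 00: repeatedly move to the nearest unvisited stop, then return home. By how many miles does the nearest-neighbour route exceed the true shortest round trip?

00: P6=12, Y4=15, F9=18, C5=19, A5=20, C4=23 ⇒ P6
P6: F9=6, C5=7, C4=11, Y4=17, A5=30 ⇒ F9
F9: C5=13, C4=17, Y4=23, A5=24 ⇒ C5
C5: Y4=10, C4=18, A5=33 ⇒ Y4
Y4: C4=28, A5=35 ⇒ C4
C4: A5=19 ⇒ A5
NN route 00 → P6 → F9 → C5 → Y4 → C4 → A5 → 00 costs 108.
Optimal: 00 → Y4 → C5 → F9 → P6 → C4 → A5 → 00 costs 94 (by enumerating all 360 distinct tours).
Excess = 108 − 94 = 14.

The nearest-neighbour route is 14 miles longer than optimal.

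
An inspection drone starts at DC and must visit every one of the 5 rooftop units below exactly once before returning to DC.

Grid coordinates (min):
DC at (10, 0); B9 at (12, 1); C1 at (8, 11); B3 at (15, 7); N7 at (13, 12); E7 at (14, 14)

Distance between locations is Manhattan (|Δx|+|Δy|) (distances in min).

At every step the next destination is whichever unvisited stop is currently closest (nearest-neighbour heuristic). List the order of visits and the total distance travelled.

Nearest-neighbour total = 44 min; route DC → B9 → B3 → N7 → E7 → C1 → DC.

DC → [B9:3 / B3:12 / C1:13 / N7:15 / E7:18] → B9 (3)
B9 → [B3:9 / N7:12 / C1:14 / E7:15] → B3 (9)
B3 → [N7:7 / E7:8 / C1:11] → N7 (7)
N7 → [E7:3 / C1:6] → E7 (3)
E7 → [C1:9] → C1 (9)
Return C1→DC: 13.
Total = 3 + 9 + 7 + 3 + 9 + 13 = 44.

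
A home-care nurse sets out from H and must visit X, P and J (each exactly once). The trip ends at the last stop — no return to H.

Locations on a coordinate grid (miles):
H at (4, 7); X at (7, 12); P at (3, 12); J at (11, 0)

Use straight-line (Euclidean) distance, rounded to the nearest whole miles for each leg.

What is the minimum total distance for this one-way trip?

Shortest open route: 22 miles.

There are 3! = 6 possible orderings.
H - X - P - J: 6+4+14 = 24
H - X - J - P: 6+13+14 = 33
H - P - X - J: 5+4+13 = 22
H - P - J - X: 5+14+13 = 32
H - J - X - P: 10+13+4 = 27
H - J - P - X: 10+14+4 = 28
The minimum is 22.
One shortest path: H → P → X → J.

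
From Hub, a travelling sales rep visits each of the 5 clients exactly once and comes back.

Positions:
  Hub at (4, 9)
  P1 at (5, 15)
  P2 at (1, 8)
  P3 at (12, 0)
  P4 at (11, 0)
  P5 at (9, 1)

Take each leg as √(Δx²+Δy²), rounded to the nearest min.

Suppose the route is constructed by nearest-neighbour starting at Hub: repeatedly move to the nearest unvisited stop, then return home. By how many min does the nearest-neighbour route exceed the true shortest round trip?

From Hub: P2=3, P1=6, P5=9, P4=11, P3=12 → choose P2 (3).
From P2: P1=8, P5=11, P4=13, P3=14 → choose P1 (8).
From P1: P5=15, P4=16, P3=17 → choose P5 (15).
From P5: P4=2, P3=3 → choose P4 (2).
From P4: P3=1 → choose P3 (1).
NN route Hub → P2 → P1 → P5 → P4 → P3 → Hub costs 41.
Optimal: Hub → P1 → P2 → P3 → P4 → P5 → Hub costs 40 (by enumerating all 60 distinct tours).
Excess = 41 − 40 = 1.

The nearest-neighbour route is 1 min longer than optimal.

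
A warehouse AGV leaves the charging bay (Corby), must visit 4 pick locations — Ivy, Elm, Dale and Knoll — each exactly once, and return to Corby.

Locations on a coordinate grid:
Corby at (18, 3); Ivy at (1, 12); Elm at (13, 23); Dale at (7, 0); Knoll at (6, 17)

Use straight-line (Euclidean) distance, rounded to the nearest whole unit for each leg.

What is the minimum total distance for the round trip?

Minimum total distance: 61.

With 4 stops there are 4!/2 = 12 distinct round trips (a route and its reverse cost the same).
Corby-Ivy-Elm-Dale-Knoll-Corby: 19+16+24+17+18 = 94
Corby-Ivy-Elm-Knoll-Dale-Corby: 19+16+9+17+11 = 72
Corby-Ivy-Dale-Elm-Knoll-Corby: 19+13+24+9+18 = 83
Corby-Ivy-Dale-Knoll-Elm-Corby: 19+13+17+9+21 = 79
Corby-Ivy-Knoll-Elm-Dale-Corby: 19+7+9+24+11 = 70
Corby-Ivy-Knoll-Dale-Elm-Corby: 19+7+17+24+21 = 88
Corby-Elm-Ivy-Dale-Knoll-Corby: 21+16+13+17+18 = 85
Corby-Elm-Ivy-Knoll-Dale-Corby: 21+16+7+17+11 = 72
Corby-Elm-Dale-Ivy-Knoll-Corby: 21+24+13+7+18 = 83
Corby-Elm-Knoll-Ivy-Dale-Corby: 21+9+7+13+11 = 61
Corby-Dale-Ivy-Elm-Knoll-Corby: 11+13+16+9+18 = 67
Corby-Dale-Elm-Ivy-Knoll-Corby: 11+24+16+7+18 = 76
The minimum is 61.
One optimal route: Corby → Elm → Knoll → Ivy → Dale → Corby (or its reverse).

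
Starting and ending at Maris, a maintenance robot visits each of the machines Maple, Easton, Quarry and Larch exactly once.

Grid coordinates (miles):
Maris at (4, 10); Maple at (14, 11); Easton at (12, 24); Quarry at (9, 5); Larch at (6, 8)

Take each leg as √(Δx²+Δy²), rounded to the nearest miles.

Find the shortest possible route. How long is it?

Shortest round trip = 44 miles.

There are 12 distinct closed tours to check (reversals are equivalent).
Maris → Maple → Easton → Quarry → Larch → Maris: 10+13+19+4+3 = 49
Maris → Maple → Easton → Larch → Quarry → Maris: 10+13+17+4+7 = 51
Maris → Maple → Quarry → Easton → Larch → Maris: 10+8+19+17+3 = 57
Maris → Maple → Quarry → Larch → Easton → Maris: 10+8+4+17+16 = 55
Maris → Maple → Larch → Easton → Quarry → Maris: 10+9+17+19+7 = 62
Maris → Maple → Larch → Quarry → Easton → Maris: 10+9+4+19+16 = 58
Maris → Easton → Maple → Quarry → Larch → Maris: 16+13+8+4+3 = 44
Maris → Easton → Maple → Larch → Quarry → Maris: 16+13+9+4+7 = 49
Maris → Easton → Quarry → Maple → Larch → Maris: 16+19+8+9+3 = 55
Maris → Easton → Larch → Maple → Quarry → Maris: 16+17+9+8+7 = 57
Maris → Quarry → Maple → Easton → Larch → Maris: 7+8+13+17+3 = 48
Maris → Quarry → Easton → Maple → Larch → Maris: 7+19+13+9+3 = 51
The minimum is 44.
One optimal route: Maris → Easton → Maple → Quarry → Larch → Maris (or its reverse).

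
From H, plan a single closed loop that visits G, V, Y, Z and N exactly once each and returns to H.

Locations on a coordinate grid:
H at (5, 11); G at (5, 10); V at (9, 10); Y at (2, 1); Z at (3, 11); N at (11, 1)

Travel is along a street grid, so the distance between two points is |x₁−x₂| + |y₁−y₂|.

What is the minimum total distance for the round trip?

With 5 stops there are 5!/2 = 60 distinct round trips (a route and its reverse cost the same).
H → G → V → Y → Z → N → H: 1+4+16+11+18+16 = 66
H → G → V → Y → N → Z → H: 1+4+16+9+18+2 = 50
H → G → V → Z → Y → N → H: 1+4+7+11+9+16 = 48
H → G → V → Z → N → Y → H: 1+4+7+18+9+13 = 52
H → G → V → N → Y → Z → H: 1+4+11+9+11+2 = 38
H → G → V → N → Z → Y → H: 1+4+11+18+11+13 = 58
H → G → Y → V → Z → N → H: 1+12+16+7+18+16 = 70
H → G → Y → V → N → Z → H: 1+12+16+11+18+2 = 60
H → G → Y → Z → V → N → H: 1+12+11+7+11+16 = 58
H → G → Y → Z → N → V → H: 1+12+11+18+11+5 = 58
H → G → Y → N → V → Z → H: 1+12+9+11+7+2 = 42
H → G → Y → N → Z → V → H: 1+12+9+18+7+5 = 52
H → G → Z → V → Y → N → H: 1+3+7+16+9+16 = 52
H → G → Z → V → N → Y → H: 1+3+7+11+9+13 = 44
… (46 more)
The minimum is 38.
One optimal route: H → G → V → N → Y → Z → H (or its reverse).

Minimum total distance: 38.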